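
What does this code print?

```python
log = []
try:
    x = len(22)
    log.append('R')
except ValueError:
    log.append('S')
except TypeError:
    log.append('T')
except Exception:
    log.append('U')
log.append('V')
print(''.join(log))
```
TV

TypeError matches before generic Exception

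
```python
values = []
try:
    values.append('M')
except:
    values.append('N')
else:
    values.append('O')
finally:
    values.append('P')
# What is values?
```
['M', 'O', 'P']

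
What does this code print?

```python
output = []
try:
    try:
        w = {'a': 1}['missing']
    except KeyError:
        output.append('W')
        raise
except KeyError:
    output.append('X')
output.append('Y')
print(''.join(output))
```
WXY

raise without argument re-raises current exception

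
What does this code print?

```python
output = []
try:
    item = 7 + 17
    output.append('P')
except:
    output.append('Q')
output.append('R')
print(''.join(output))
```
PR

No exception, try block completes normally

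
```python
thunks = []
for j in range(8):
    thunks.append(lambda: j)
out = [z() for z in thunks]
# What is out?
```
[7, 7, 7, 7, 7, 7, 7, 7]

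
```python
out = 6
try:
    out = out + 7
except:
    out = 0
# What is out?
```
13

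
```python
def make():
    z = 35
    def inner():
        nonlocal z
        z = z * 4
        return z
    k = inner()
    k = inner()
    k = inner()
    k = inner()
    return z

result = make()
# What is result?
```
8960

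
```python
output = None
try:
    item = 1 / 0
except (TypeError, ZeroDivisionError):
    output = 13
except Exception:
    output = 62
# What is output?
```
13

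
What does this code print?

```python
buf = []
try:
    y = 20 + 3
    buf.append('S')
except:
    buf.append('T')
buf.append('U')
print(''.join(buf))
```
SU

No exception, try block completes normally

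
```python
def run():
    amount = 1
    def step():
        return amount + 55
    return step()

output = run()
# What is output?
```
56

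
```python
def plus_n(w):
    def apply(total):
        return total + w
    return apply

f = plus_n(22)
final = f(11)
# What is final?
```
33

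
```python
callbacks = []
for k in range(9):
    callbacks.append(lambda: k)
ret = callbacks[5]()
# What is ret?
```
8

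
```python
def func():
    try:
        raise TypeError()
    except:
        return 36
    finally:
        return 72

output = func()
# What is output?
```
72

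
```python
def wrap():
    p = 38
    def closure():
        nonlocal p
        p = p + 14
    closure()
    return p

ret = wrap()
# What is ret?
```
52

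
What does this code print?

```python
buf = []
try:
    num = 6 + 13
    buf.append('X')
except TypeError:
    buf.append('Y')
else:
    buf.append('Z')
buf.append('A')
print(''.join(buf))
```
XZA

else block runs when no exception occurs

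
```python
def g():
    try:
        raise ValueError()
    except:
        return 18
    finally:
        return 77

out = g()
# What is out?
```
77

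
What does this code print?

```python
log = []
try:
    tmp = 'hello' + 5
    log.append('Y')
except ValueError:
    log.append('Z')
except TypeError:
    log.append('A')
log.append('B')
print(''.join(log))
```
AB

TypeError is caught by its specific handler, not ValueError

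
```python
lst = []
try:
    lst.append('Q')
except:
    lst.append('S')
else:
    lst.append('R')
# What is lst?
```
['Q', 'R']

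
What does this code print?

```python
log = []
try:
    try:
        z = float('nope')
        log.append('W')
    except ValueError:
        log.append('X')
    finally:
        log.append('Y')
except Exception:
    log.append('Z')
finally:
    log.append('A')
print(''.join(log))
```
XYA

Both finally blocks run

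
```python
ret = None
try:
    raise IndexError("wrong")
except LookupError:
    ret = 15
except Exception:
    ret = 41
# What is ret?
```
15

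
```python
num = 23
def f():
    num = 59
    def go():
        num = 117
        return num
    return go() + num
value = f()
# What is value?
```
176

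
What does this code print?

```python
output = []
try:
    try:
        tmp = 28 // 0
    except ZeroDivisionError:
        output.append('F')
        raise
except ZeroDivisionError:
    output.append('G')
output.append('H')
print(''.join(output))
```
FGH

raise without argument re-raises current exception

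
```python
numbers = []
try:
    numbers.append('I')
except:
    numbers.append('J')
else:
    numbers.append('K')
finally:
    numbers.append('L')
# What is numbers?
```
['I', 'K', 'L']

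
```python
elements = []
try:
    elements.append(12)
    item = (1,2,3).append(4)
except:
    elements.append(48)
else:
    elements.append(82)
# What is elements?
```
[12, 48]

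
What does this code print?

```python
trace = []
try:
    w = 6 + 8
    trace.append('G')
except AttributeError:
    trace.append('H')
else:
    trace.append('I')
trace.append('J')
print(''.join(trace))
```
GIJ

else block runs when no exception occurs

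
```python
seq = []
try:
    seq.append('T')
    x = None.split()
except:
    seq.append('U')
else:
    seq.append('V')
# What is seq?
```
['T', 'U']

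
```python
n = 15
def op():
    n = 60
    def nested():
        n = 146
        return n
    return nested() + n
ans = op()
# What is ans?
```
206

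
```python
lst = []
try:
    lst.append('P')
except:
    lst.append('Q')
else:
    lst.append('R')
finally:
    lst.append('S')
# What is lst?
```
['P', 'R', 'S']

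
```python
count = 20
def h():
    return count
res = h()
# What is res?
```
20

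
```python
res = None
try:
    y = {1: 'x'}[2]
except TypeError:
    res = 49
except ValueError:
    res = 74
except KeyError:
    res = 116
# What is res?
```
116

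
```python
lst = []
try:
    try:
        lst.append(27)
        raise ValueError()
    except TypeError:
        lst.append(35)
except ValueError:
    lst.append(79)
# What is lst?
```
[27, 79]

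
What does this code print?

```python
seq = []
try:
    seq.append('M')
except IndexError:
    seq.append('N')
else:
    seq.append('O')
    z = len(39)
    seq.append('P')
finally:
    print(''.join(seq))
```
MO

Try succeeds, else appends 'O', TypeError in else is uncaught, finally prints before exception propagates ('P' never appended)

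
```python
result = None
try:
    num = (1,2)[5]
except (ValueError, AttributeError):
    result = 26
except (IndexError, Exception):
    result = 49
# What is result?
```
49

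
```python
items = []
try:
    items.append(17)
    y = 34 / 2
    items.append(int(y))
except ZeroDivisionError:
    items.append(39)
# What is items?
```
[17, 17]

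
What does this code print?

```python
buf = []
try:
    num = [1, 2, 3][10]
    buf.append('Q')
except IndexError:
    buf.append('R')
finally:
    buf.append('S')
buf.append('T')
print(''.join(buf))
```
RST

finally always runs, even after exception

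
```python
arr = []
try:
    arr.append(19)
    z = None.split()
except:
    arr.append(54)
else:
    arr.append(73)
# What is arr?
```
[19, 54]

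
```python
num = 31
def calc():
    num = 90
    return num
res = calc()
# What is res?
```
90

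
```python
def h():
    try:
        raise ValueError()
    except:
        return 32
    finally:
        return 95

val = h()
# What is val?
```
95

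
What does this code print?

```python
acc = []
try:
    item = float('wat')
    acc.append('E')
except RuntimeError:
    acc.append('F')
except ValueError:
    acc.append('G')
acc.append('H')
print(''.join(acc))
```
GH

ValueError is caught by its specific handler, not RuntimeError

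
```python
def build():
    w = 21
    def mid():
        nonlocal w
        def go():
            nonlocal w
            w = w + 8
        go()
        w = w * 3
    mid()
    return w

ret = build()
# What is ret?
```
87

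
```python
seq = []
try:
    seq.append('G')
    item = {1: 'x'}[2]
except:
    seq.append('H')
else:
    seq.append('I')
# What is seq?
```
['G', 'H']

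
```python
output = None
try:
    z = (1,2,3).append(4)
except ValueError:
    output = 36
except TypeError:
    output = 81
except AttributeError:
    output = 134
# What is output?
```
134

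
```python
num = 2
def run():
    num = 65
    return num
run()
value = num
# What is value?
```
2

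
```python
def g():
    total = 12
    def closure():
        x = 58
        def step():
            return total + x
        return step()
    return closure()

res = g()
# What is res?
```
70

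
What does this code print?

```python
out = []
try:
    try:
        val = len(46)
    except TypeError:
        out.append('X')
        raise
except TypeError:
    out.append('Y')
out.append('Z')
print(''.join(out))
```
XYZ

raise without argument re-raises current exception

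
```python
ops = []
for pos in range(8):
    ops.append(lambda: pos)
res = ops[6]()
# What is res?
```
7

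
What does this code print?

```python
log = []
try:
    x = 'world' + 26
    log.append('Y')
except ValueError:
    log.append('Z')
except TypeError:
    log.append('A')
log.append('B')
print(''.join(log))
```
AB

TypeError is caught by its specific handler, not ValueError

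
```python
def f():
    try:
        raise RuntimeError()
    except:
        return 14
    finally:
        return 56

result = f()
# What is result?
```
56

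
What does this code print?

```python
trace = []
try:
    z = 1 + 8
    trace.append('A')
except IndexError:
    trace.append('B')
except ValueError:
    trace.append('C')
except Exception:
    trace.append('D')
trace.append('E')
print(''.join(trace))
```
AE

No exception, try block completes normally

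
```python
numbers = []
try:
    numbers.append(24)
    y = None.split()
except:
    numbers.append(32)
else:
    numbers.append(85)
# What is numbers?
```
[24, 32]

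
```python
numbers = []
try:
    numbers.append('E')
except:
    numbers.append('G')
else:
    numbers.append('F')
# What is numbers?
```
['E', 'F']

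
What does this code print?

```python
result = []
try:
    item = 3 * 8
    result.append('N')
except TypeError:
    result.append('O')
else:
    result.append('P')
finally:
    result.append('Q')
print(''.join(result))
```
NPQ

else runs before finally when no exception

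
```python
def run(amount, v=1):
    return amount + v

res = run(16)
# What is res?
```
17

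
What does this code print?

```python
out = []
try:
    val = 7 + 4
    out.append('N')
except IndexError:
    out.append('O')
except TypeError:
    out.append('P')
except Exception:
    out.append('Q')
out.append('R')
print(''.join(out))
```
NR

No exception, try block completes normally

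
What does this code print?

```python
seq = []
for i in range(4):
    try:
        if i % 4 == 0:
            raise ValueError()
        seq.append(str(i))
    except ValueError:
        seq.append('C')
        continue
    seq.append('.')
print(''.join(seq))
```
C1.2.3.

continue in except skips rest of loop body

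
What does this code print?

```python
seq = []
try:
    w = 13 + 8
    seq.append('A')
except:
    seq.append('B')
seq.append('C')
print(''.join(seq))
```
AC

No exception, try block completes normally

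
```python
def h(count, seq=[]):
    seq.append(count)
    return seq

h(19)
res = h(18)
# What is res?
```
[19, 18]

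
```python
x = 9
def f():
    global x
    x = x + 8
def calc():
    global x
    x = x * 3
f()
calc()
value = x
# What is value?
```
51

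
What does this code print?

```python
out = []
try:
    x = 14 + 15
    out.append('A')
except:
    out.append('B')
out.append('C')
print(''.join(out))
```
AC

No exception, try block completes normally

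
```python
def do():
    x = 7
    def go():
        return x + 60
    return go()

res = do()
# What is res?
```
67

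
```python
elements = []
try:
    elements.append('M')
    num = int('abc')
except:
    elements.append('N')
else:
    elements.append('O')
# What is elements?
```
['M', 'N']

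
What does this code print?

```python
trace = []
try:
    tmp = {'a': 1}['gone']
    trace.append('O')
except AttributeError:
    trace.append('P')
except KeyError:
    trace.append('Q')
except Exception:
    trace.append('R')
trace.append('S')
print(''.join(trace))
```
QS

KeyError matches before generic Exception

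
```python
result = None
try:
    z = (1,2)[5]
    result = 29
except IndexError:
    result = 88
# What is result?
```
88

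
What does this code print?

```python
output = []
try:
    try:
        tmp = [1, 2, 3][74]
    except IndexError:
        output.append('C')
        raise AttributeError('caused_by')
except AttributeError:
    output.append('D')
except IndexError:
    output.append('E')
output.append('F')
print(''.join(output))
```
CDF

AttributeError raised and caught, original IndexError not re-raised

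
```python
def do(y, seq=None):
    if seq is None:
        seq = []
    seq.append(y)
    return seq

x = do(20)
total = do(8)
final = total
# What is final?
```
[8]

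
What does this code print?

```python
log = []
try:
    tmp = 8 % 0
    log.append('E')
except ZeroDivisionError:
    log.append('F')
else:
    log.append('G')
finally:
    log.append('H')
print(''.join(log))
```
FH

Exception: except runs, else skipped, finally runs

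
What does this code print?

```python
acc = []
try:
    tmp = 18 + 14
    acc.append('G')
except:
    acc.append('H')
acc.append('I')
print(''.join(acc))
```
GI

No exception, try block completes normally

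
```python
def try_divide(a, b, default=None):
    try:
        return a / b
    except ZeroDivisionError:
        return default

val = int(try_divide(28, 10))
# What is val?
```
2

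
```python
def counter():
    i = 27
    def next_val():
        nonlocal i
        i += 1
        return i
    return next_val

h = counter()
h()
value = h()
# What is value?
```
29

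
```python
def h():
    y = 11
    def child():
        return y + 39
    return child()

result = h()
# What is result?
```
50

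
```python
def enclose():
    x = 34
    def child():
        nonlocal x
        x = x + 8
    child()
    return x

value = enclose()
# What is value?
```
42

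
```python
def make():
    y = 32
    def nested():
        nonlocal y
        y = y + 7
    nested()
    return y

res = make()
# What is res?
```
39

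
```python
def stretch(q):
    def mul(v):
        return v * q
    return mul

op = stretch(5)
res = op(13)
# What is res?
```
65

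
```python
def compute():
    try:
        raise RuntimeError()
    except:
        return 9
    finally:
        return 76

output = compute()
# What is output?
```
76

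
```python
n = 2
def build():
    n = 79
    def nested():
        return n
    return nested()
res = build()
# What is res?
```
79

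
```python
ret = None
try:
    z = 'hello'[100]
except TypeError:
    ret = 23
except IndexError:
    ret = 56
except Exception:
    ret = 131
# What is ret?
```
56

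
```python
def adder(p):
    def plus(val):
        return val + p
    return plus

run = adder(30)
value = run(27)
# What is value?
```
57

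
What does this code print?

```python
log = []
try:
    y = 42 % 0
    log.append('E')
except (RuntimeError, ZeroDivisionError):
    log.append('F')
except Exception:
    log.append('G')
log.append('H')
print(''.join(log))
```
FH

ZeroDivisionError matches tuple containing it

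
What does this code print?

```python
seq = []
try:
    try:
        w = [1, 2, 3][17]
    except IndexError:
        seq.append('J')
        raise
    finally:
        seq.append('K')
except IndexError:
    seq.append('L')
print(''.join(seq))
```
JKL

finally runs before re-raised exception propagates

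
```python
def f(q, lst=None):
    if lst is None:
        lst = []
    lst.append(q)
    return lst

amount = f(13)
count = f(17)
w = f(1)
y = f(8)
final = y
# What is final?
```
[8]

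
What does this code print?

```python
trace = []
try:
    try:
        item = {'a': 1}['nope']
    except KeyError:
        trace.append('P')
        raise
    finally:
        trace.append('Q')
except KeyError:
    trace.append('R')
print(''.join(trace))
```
PQR

finally runs before re-raised exception propagates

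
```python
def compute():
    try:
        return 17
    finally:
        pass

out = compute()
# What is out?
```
17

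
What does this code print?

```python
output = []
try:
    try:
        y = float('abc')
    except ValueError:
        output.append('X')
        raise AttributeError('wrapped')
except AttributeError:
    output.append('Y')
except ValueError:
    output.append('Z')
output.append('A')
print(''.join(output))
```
XYA

AttributeError raised and caught, original ValueError not re-raised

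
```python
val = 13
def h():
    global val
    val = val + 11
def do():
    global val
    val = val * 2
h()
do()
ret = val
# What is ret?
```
48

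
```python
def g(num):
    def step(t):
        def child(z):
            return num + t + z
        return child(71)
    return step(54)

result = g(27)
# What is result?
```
152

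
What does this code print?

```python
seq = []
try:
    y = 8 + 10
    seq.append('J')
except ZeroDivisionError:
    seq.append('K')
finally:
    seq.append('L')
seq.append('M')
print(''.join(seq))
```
JLM

finally runs after normal execution too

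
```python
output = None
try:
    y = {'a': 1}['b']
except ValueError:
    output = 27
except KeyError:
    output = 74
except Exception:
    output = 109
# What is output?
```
74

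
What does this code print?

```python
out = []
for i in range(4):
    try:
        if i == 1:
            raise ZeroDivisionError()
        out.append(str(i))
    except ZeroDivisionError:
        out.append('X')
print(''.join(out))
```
0X23

Exception on i=1 caught, loop continues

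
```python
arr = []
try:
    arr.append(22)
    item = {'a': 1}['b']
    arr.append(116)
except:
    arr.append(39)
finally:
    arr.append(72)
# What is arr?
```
[22, 39, 72]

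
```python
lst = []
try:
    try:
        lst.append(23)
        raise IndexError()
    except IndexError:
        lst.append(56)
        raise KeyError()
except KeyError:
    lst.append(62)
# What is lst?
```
[23, 56, 62]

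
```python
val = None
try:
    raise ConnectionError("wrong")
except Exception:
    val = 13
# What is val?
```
13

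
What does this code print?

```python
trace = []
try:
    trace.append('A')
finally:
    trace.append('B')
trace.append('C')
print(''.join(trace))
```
ABC

try/finally without except, no exception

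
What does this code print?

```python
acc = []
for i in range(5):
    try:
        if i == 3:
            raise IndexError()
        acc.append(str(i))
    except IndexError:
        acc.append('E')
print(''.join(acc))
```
012E4

Exception on i=3 caught, loop continues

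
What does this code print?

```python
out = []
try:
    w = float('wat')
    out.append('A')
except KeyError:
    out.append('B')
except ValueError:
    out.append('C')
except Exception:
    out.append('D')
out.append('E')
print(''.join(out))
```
CE

ValueError matches before generic Exception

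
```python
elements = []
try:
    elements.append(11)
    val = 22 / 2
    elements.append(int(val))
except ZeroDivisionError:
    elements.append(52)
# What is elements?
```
[11, 11]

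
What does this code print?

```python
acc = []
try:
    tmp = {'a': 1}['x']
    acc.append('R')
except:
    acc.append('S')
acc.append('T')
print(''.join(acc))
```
ST

Exception raised in try, caught by bare except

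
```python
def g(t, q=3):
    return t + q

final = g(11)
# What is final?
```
14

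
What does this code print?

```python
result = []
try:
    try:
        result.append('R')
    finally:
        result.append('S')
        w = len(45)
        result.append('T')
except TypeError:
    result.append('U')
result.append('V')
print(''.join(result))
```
RSUV

Exception in inner finally caught by outer except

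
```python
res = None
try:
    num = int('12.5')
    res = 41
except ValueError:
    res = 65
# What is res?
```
65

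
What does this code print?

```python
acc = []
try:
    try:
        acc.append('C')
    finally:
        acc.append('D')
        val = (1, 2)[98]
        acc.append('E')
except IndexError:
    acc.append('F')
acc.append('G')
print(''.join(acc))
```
CDFG

Exception in inner finally caught by outer except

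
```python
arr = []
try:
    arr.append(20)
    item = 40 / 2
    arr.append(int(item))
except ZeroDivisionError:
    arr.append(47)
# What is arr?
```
[20, 20]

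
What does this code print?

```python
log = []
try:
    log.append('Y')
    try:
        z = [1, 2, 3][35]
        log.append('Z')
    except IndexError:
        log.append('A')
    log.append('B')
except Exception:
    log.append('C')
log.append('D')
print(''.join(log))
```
YABD

Inner exception caught by inner handler, outer continues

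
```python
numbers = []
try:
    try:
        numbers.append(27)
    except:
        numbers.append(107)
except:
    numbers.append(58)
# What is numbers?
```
[27]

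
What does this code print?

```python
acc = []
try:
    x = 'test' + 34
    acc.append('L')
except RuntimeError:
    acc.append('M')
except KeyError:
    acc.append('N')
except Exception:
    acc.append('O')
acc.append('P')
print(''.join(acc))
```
OP

TypeError not specifically caught, falls to Exception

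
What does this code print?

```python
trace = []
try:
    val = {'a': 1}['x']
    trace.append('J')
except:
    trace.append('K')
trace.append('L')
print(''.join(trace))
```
KL

Exception raised in try, caught by bare except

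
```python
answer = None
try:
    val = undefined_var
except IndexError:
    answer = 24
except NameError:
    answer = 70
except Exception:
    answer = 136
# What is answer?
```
70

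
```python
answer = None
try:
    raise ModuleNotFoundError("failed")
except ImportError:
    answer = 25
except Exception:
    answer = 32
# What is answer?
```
25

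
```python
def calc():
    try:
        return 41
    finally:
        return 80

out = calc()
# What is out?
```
80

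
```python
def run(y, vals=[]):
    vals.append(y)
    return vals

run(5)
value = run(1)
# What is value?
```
[5, 1]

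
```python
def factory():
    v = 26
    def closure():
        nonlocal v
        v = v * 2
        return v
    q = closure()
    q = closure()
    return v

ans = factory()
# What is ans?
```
104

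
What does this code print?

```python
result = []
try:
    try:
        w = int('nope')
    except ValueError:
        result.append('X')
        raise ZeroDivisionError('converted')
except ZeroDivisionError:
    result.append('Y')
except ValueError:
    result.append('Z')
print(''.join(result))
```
XY

New ZeroDivisionError raised, caught by outer ZeroDivisionError handler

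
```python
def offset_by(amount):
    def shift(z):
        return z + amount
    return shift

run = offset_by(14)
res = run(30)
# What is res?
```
44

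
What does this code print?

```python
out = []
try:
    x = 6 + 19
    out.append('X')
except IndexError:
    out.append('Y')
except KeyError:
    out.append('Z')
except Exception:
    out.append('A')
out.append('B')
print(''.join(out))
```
XB

No exception, try block completes normally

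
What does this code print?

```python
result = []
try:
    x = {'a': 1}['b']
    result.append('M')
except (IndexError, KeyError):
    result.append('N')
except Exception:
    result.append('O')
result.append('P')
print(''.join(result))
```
NP

KeyError matches tuple containing it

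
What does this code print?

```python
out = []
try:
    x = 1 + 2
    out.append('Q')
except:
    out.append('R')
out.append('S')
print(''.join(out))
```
QS

No exception, try block completes normally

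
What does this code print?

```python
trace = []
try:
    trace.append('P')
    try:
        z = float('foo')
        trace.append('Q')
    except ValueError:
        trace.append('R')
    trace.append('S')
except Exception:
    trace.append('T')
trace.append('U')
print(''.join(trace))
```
PRSU

Inner exception caught by inner handler, outer continues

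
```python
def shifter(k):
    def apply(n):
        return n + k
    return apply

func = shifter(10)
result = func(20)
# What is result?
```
30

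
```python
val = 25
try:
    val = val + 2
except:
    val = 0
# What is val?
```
27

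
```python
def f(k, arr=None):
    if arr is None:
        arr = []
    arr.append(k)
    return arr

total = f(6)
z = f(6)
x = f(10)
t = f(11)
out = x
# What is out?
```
[10]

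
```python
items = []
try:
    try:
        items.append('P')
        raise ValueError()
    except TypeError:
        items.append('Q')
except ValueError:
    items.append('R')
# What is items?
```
['P', 'R']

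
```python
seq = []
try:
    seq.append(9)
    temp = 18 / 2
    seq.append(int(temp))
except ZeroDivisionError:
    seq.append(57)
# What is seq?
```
[9, 9]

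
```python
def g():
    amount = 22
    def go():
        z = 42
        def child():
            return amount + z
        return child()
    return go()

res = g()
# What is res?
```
64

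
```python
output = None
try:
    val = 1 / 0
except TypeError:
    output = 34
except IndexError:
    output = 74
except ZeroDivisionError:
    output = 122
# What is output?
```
122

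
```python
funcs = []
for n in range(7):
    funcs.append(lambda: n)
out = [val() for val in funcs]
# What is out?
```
[6, 6, 6, 6, 6, 6, 6]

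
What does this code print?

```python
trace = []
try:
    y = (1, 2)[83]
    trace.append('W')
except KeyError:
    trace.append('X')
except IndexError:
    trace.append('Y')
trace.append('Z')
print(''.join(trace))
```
YZ

IndexError is caught by its specific handler, not KeyError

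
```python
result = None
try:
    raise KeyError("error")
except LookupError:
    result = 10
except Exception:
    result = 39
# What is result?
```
10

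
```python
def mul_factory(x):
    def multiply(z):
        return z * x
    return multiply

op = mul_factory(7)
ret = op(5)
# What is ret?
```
35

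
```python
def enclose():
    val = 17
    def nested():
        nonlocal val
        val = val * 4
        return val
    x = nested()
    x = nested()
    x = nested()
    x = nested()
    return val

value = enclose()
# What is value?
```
4352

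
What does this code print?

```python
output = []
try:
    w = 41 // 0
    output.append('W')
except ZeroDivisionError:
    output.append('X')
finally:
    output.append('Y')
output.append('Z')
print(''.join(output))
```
XYZ

finally always runs, even after exception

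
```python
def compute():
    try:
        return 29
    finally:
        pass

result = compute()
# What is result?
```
29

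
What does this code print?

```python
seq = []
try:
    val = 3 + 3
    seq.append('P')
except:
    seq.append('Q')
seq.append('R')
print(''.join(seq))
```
PR

No exception, try block completes normally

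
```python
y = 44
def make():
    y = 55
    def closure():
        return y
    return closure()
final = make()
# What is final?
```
55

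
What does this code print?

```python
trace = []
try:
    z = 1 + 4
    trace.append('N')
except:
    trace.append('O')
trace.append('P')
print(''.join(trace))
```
NP

No exception, try block completes normally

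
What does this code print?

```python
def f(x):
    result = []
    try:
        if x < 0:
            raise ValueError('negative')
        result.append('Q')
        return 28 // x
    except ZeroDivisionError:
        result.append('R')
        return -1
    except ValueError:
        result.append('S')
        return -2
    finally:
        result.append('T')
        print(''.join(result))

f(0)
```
QRT

x=0 causes ZeroDivisionError, caught, finally prints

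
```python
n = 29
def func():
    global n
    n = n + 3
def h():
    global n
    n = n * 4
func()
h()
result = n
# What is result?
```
128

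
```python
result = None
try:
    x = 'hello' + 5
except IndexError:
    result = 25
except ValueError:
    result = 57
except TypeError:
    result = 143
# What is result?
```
143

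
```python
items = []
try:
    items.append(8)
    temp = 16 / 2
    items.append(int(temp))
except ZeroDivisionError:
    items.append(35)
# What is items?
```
[8, 8]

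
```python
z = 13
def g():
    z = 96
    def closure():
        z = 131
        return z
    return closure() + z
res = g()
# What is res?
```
227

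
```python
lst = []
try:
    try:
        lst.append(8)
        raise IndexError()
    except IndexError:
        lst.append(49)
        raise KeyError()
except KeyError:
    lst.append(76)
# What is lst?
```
[8, 49, 76]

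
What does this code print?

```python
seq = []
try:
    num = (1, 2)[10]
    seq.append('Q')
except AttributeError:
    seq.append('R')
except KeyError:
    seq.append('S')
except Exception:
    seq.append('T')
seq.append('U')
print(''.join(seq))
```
TU

IndexError not specifically caught, falls to Exception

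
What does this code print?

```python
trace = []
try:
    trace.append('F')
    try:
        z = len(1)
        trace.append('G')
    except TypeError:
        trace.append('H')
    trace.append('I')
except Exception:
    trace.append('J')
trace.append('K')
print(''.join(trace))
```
FHIK

Inner exception caught by inner handler, outer continues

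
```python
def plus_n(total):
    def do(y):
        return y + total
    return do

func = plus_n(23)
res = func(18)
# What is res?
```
41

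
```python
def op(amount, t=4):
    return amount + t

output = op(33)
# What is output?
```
37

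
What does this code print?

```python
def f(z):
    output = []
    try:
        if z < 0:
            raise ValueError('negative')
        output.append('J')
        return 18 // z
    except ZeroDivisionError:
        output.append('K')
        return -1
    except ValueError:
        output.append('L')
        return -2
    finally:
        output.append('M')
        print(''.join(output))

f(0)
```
JKM

z=0 causes ZeroDivisionError, caught, finally prints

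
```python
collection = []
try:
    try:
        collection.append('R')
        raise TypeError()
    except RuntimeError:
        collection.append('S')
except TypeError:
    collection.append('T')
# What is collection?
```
['R', 'T']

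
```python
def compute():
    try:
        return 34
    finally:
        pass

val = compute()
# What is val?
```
34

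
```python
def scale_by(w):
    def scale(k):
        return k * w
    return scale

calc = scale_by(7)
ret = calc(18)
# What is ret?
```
126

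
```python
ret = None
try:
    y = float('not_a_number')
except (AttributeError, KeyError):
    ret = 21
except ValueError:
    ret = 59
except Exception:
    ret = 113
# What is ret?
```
59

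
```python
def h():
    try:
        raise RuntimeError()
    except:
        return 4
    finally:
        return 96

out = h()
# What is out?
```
96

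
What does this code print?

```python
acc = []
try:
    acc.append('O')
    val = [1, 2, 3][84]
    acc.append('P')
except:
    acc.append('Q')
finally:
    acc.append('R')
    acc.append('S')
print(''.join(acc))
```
OQRS

Code before exception runs, then except, then all of finally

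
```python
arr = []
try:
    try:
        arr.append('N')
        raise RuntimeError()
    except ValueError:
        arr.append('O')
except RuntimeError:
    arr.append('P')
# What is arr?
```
['N', 'P']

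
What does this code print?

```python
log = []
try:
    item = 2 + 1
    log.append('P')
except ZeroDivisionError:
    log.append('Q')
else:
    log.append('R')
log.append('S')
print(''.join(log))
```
PRS

else block runs when no exception occurs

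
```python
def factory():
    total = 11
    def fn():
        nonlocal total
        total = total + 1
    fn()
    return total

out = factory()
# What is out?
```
12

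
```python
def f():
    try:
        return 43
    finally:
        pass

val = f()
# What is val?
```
43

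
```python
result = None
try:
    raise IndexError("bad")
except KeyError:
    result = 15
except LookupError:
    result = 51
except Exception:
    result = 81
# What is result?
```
51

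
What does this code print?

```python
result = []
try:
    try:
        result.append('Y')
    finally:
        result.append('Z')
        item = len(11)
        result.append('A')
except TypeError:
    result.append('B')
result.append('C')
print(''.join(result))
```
YZBC

Exception in inner finally caught by outer except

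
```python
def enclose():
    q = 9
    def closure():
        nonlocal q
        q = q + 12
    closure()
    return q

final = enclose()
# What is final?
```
21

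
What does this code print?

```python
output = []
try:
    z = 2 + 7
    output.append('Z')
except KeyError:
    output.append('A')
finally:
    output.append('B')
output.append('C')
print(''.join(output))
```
ZBC

finally runs after normal execution too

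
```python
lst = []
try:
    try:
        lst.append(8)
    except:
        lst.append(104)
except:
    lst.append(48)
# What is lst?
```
[8]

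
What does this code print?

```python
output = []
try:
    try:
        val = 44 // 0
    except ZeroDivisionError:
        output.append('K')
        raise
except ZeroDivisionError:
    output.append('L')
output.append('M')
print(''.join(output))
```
KLM

raise without argument re-raises current exception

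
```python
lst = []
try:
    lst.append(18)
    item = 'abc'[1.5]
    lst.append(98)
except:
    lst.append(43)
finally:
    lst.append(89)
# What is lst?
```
[18, 43, 89]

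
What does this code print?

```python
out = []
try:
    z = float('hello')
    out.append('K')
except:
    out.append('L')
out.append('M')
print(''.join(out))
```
LM

Exception raised in try, caught by bare except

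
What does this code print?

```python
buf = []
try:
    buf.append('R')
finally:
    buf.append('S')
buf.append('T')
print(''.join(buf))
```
RST

try/finally without except, no exception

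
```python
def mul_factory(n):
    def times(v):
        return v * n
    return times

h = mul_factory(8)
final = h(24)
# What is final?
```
192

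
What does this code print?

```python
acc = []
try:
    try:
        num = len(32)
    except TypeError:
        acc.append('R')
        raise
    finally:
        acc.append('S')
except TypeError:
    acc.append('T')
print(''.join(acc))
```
RST

finally runs before re-raised exception propagates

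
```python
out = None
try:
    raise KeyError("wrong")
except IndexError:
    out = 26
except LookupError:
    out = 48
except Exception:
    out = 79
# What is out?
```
48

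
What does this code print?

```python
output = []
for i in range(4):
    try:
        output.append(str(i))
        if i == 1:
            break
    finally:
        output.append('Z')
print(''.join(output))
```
0Z1Z

finally runs even when breaking out of loop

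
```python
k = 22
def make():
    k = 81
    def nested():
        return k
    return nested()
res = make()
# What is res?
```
81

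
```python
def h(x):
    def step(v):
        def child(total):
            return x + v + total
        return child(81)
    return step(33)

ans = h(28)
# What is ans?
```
142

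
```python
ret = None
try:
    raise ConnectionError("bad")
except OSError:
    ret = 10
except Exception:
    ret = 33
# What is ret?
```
10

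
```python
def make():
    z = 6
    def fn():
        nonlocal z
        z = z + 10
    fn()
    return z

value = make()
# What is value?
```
16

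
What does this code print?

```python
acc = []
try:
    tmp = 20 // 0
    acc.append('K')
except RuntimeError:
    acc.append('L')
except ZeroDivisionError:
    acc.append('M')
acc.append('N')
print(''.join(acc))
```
MN

ZeroDivisionError is caught by its specific handler, not RuntimeError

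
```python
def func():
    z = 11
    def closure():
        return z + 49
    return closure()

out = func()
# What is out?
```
60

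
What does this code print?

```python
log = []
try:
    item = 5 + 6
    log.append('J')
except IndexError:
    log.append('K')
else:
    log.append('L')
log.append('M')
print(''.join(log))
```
JLM

else block runs when no exception occurs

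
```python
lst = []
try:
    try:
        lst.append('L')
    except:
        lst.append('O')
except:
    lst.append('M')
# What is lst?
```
['L']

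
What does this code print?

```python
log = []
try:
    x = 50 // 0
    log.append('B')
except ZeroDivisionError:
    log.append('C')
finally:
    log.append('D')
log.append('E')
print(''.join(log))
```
CDE

finally always runs, even after exception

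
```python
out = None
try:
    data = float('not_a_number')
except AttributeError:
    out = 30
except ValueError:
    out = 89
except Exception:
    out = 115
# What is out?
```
89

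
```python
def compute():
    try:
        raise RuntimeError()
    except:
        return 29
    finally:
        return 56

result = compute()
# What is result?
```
56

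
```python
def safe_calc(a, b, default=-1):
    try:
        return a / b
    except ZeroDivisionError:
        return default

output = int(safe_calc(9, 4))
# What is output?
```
2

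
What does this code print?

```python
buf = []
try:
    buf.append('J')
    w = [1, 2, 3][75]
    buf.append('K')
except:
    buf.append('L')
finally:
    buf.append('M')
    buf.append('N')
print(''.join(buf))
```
JLMN

Code before exception runs, then except, then all of finally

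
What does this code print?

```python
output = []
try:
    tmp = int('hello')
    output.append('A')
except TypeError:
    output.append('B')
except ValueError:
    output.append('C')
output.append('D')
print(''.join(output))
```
CD

ValueError is caught by its specific handler, not TypeError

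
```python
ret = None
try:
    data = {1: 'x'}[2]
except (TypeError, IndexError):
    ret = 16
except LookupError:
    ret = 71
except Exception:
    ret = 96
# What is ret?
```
71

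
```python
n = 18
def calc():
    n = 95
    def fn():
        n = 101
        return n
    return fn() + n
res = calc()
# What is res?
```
196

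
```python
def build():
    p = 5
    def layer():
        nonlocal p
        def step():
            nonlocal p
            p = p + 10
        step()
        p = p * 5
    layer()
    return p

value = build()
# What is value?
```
75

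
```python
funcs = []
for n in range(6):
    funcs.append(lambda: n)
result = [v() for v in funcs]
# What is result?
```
[5, 5, 5, 5, 5, 5]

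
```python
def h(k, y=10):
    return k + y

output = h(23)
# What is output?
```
33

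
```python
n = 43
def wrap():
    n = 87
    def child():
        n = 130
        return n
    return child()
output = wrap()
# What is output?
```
130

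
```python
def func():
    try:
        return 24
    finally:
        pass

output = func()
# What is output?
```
24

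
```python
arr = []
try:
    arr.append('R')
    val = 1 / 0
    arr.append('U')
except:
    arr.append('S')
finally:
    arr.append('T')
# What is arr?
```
['R', 'S', 'T']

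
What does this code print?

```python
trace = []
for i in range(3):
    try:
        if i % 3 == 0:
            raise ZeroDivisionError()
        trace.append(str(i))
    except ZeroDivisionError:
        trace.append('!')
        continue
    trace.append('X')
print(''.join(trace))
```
!1X2X

continue in except skips rest of loop body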